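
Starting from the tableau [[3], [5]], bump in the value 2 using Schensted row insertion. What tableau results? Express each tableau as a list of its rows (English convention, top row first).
[[2], [3], [5]]

In row 1, 2 replaces 3 (the leftmost entry greater than 2); 3 is bumped to row 2. In row 2, 3 replaces 5 (the leftmost entry greater than 3); 5 is bumped to row 3. 5 starts a new row 3. The new tableau is [[2], [3], [5]].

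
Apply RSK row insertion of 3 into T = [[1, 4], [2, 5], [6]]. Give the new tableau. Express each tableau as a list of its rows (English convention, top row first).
[[1, 3], [2, 4], [5], [6]]

In row 1, 3 replaces 4 (the leftmost entry greater than 3); 4 is bumped to row 2. In row 2, 4 replaces 5 (the leftmost entry greater than 4); 5 is bumped to row 3. In row 3, 5 replaces 6 (the leftmost entry greater than 5); 6 is bumped to row 4. 6 starts a new row 4. The new tableau is [[1, 3], [2, 4], [5], [6]].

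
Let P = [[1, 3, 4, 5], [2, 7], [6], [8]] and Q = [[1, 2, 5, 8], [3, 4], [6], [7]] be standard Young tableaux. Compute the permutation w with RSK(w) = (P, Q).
6 8 2 3 7 4 1 5

Reverse the RSK construction: for i from n down to 1, find the cell of Q containing i, remove the entry at that cell from P, and reverse-bump it up through P; the value ejected from row 1 is w(i).

Step i=8: Q has 8 at row 1, column 4; remove that cell from P, ejecting 5. So w(8) = 5. P is now [[1, 3, 4], [2, 7], [6], [8]].
Step i=7: Q has 7 at row 4, column 1; remove 8 from row 4 of P and reverse-bump: 8 enters row 3 and ejects 6; 6 enters row 2 and ejects 2; 2 enters row 1 and ejects 1. So w(7) = 1. P is now [[2, 3, 4], [6, 7], [8]].
Step i=6: Q has 6 at row 3, column 1; remove 8 from row 3 of P and reverse-bump: 8 enters row 2 and ejects 7; 7 enters row 1 and ejects 4. So w(6) = 4. P is now [[2, 3, 7], [6, 8]].
Step i=5: Q has 5 at row 1, column 3; remove that cell from P, ejecting 7. So w(5) = 7. P is now [[2, 3], [6, 8]].
Step i=4: Q has 4 at row 2, column 2; remove 8 from row 2 of P and reverse-bump: 8 enters row 1 and ejects 3. So w(4) = 3. P is now [[2, 8], [6]].
Step i=3: Q has 3 at row 2, column 1; remove 6 from row 2 of P and reverse-bump: 6 enters row 1 and ejects 2. So w(3) = 2. P is now [[6, 8]].
Step i=2: Q has 2 at row 1, column 2; remove that cell from P, ejecting 8. So w(2) = 8. P is now [[6]].
Step i=1: Q has 1 at row 1, column 1; remove that cell from P, ejecting 6. So w(1) = 6. P is now [].

So w = 6 8 2 3 7 4 1 5.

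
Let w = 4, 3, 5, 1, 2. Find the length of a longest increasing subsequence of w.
2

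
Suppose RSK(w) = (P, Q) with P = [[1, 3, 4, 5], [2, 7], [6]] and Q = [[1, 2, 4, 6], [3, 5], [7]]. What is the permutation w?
2 6 3 7 4 5 1

Reverse the RSK construction: for i from n down to 1, find the cell of Q containing i, remove the entry at that cell from P, and reverse-bump it up through P; the value ejected from row 1 is w(i).

Step i=7: Q has 7 at row 3, column 1; remove 6 from row 3 of P and reverse-bump: 6 enters row 2 and ejects 2; 2 enters row 1 and ejects 1. So w(7) = 1. P is now [[2, 3, 4, 5], [6, 7]].
Step i=6: Q has 6 at row 1, column 4; remove that cell from P, ejecting 5. So w(6) = 5. P is now [[2, 3, 4], [6, 7]].
Step i=5: Q has 5 at row 2, column 2; remove 7 from row 2 of P and reverse-bump: 7 enters row 1 and ejects 4. So w(5) = 4. P is now [[2, 3, 7], [6]].
Step i=4: Q has 4 at row 1, column 3; remove that cell from P, ejecting 7. So w(4) = 7. P is now [[2, 3], [6]].
Step i=3: Q has 3 at row 2, column 1; remove 6 from row 2 of P and reverse-bump: 6 enters row 1 and ejects 3. So w(3) = 3. P is now [[2, 6]].
Step i=2: Q has 2 at row 1, column 2; remove that cell from P, ejecting 6. So w(2) = 6. P is now [[2]].
Step i=1: Q has 1 at row 1, column 1; remove that cell from P, ejecting 2. So w(1) = 2. P is now [].

So w = 2 6 3 7 4 5 1.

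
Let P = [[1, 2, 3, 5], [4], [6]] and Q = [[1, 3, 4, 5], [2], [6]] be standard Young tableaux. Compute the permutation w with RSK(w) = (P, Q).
6 1 2 4 5 3

Reverse the RSK construction: for i from n down to 1, find the cell of Q containing i, remove the entry at that cell from P, and reverse-bump it up through P; the value ejected from row 1 is w(i).

Step i=6: Q has 6 at row 3, column 1; remove 6 from row 3 of P and reverse-bump: 6 enters row 2 and ejects 4; 4 enters row 1 and ejects 3. So w(6) = 3. P is now [[1, 2, 4, 5], [6]].
Step i=5: Q has 5 at row 1, column 4; remove that cell from P, ejecting 5. So w(5) = 5. P is now [[1, 2, 4], [6]].
Step i=4: Q has 4 at row 1, column 3; remove that cell from P, ejecting 4. So w(4) = 4. P is now [[1, 2], [6]].
Step i=3: Q has 3 at row 1, column 2; remove that cell from P, ejecting 2. So w(3) = 2. P is now [[1], [6]].
Step i=2: Q has 2 at row 2, column 1; remove 6 from row 2 of P and reverse-bump: 6 enters row 1 and ejects 1. So w(2) = 1. P is now [[6]].
Step i=1: Q has 1 at row 1, column 1; remove that cell from P, ejecting 6. So w(1) = 6. P is now [].

So w = 6 1 2 4 5 3.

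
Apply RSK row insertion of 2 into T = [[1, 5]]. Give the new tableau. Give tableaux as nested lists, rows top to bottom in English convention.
In row 1, 2 replaces 5 (the leftmost entry greater than 2); 5 is bumped to row 2. 5 starts a new row 2. The new tableau is [[1, 2], [5]].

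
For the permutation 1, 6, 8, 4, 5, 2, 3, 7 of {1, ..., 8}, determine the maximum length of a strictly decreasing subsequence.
3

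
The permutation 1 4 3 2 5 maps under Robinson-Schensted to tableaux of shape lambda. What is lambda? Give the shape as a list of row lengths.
Row-insert each entry into an empty tableau.

After inserting 1: P = [[1]].
After inserting 4: P = [[1, 4]].
After inserting 3: P = [[1, 3], [4]].
After inserting 2: P = [[1, 2], [3], [4]].
After inserting 5: P = [[1, 2, 5], [3], [4]].

The final insertion tableau P = [[1, 2, 5], [3], [4]] has shape [3, 1, 1].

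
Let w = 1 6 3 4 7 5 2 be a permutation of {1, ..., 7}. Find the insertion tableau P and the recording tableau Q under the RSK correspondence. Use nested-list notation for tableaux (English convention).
Insert each entry of the permutation into P by Schensted row insertion, recording in Q the position of each new cell.

Insert 1: appended to row 1. P = [[1]].
Insert 6: appended to row 1. P = [[1, 6]].
Insert 3: 3 bumps 6 from row 1; 6 starts row 2. P = [[1, 3], [6]].
Insert 4: appended to row 1. P = [[1, 3, 4], [6]].
Insert 7: appended to row 1. P = [[1, 3, 4, 7], [6]].
Insert 5: 5 bumps 7 from row 1; 7 appends to row 2. P = [[1, 3, 4, 5], [6, 7]].
Insert 2: 2 bumps 3 from row 1; 3 bumps 6 from row 2; 6 starts row 3. P = [[1, 2, 4, 5], [3, 7], [6]].

So P = [[1, 2, 4, 5], [3, 7], [6]], Q = [[1, 2, 4, 5], [3, 6], [7]].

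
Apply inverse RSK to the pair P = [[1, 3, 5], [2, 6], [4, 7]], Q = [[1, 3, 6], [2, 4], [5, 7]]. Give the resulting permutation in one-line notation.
4 2 7 3 1 6 5

Reverse RSK: for i = n, n-1, ..., 1, locate i in Q, remove the corresponding corner cell from P, and reverse-bump its entry up through P; the value ejected from row 1 is w(i).

So w = 4 2 7 3 1 6 5.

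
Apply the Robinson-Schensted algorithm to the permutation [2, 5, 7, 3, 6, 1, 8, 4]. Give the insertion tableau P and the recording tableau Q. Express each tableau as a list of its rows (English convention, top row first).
P = [[1, 3, 4, 8], [2, 6], [5, 7]], Q = [[1, 2, 3, 7], [4, 5], [6, 8]]

Insert each entry of the permutation into P by Schensted row insertion, recording in Q the position of each new cell.

After inserting 2: P = [[2]].
After inserting 5: P = [[2, 5]].
After inserting 7: P = [[2, 5, 7]].
After inserting 3: P = [[2, 3, 7], [5]].
After inserting 6: P = [[2, 3, 6], [5, 7]].
After inserting 1: P = [[1, 3, 6], [2, 7], [5]].
After inserting 8: P = [[1, 3, 6, 8], [2, 7], [5]].
After inserting 4: P = [[1, 3, 4, 8], [2, 6], [5, 7]].

So P = [[1, 3, 4, 8], [2, 6], [5, 7]], Q = [[1, 2, 3, 7], [4, 5], [6, 8]].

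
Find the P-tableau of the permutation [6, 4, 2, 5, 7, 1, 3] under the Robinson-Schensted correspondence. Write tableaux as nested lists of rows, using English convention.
After inserting 6: P = [[6]].
After inserting 4: P = [[4], [6]].
After inserting 2: P = [[2], [4], [6]].
After inserting 5: P = [[2, 5], [4], [6]].
After inserting 7: P = [[2, 5, 7], [4], [6]].
After inserting 1: P = [[1, 5, 7], [2], [4], [6]].
After inserting 3: P = [[1, 3, 7], [2, 5], [4], [6]].

So P = [[1, 3, 7], [2, 5], [4], [6]].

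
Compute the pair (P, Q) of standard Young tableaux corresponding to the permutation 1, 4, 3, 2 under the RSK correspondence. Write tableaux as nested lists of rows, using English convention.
P = [[1, 2], [3], [4]], Q = [[1, 2], [3], [4]]

Insert each entry of the permutation into P by Schensted row insertion, recording in Q the position of each new cell.

Insert 1: appended to row 1. P = [[1]].
Insert 4: appended to row 1. P = [[1, 4]].
Insert 3: 3 bumps 4 from row 1; 4 starts row 2. P = [[1, 3], [4]].
Insert 2: 2 bumps 3 from row 1; 3 bumps 4 from row 2; 4 starts row 3. P = [[1, 2], [3], [4]].

So P = [[1, 2], [3], [4]], Q = [[1, 2], [3], [4]].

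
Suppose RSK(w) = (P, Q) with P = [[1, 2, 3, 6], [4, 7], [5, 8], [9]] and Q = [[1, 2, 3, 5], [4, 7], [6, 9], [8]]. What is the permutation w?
1 2 9 5 8 4 7 3 6

Reverse the RSK construction: for i from n down to 1, find the cell of Q containing i, remove the entry at that cell from P, and reverse-bump it up through P; the value ejected from row 1 is w(i).

Step i=9: Q has 9 at row 3, column 2; remove 8 from row 3 of P and reverse-bump: 8 enters row 2 and ejects 7; 7 enters row 1 and ejects 6. So w(9) = 6. P is now [[1, 2, 3, 7], [4, 8], [5], [9]].
Step i=8: Q has 8 at row 4, column 1; remove 9 from row 4 of P and reverse-bump: 9 enters row 3 and ejects 5; 5 enters row 2 and ejects 4; 4 enters row 1 and ejects 3. So w(8) = 3. P is now [[1, 2, 4, 7], [5, 8], [9]].
Step i=7: Q has 7 at row 2, column 2; remove 8 from row 2 of P and reverse-bump: 8 enters row 1 and ejects 7. So w(7) = 7. P is now [[1, 2, 4, 8], [5], [9]].
Step i=6: Q has 6 at row 3, column 1; remove 9 from row 3 of P and reverse-bump: 9 enters row 2 and ejects 5; 5 enters row 1 and ejects 4. So w(6) = 4. P is now [[1, 2, 5, 8], [9]].
Step i=5: Q has 5 at row 1, column 4; remove that cell from P, ejecting 8. So w(5) = 8. P is now [[1, 2, 5], [9]].
Step i=4: Q has 4 at row 2, column 1; remove 9 from row 2 of P and reverse-bump: 9 enters row 1 and ejects 5. So w(4) = 5. P is now [[1, 2, 9]].
Step i=3: Q has 3 at row 1, column 3; remove that cell from P, ejecting 9. So w(3) = 9. P is now [[1, 2]].
Step i=2: Q has 2 at row 1, column 2; remove that cell from P, ejecting 2. So w(2) = 2. P is now [[1]].
Step i=1: Q has 1 at row 1, column 1; remove that cell from P, ejecting 1. So w(1) = 1. P is now [].

So w = 1 2 9 5 8 4 7 3 6.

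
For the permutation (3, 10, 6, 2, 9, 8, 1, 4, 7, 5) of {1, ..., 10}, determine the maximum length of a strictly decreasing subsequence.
5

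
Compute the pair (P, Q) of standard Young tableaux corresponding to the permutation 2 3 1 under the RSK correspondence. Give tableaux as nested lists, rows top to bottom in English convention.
Insert each entry of the permutation into P by Schensted row insertion, recording in Q the position of each new cell.

Insert 2: appended to row 1. P = [[2]].
Insert 3: appended to row 1. P = [[2, 3]].
Insert 1: 1 bumps 2 from row 1; 2 starts row 2. P = [[1, 3], [2]].

So P = [[1, 3], [2]], Q = [[1, 2], [3]].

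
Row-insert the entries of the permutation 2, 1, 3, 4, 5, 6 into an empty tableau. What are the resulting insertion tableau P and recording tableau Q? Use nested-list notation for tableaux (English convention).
Insert each entry of the permutation into P by Schensted row insertion, recording in Q the position of each new cell.

Insert 2: appended to row 1. P = [[2]], Q = [[1]].
Insert 1: 1 bumps 2 from row 1; 2 starts row 2. P = [[1], [2]], Q = [[1], [2]].
Insert 3: appended to row 1. P = [[1, 3], [2]], Q = [[1, 3], [2]].
Insert 4: appended to row 1. P = [[1, 3, 4], [2]], Q = [[1, 3, 4], [2]].
Insert 5: appended to row 1. P = [[1, 3, 4, 5], [2]], Q = [[1, 3, 4, 5], [2]].
Insert 6: appended to row 1. P = [[1, 3, 4, 5, 6], [2]], Q = [[1, 3, 4, 5, 6], [2]].

So P = [[1, 3, 4, 5, 6], [2]], Q = [[1, 3, 4, 5, 6], [2]].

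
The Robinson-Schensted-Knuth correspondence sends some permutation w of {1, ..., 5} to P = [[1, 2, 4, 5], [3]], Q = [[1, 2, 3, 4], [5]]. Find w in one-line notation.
1 3 4 5 2

Reverse the RSK construction: for i from n down to 1, find the cell of Q containing i, remove the entry at that cell from P, and reverse-bump it up through P; the value ejected from row 1 is w(i).

Step i=5: Q has 5 at row 2, column 1; remove 3 from row 2 of P and reverse-bump: 3 enters row 1 and ejects 2. So w(5) = 2. P is now [[1, 3, 4, 5]].
Step i=4: Q has 4 at row 1, column 4; remove that cell from P, ejecting 5. So w(4) = 5. P is now [[1, 3, 4]].
Step i=3: Q has 3 at row 1, column 3; remove that cell from P, ejecting 4. So w(3) = 4. P is now [[1, 3]].
Step i=2: Q has 2 at row 1, column 2; remove that cell from P, ejecting 3. So w(2) = 3. P is now [[1]].
Step i=1: Q has 1 at row 1, column 1; remove that cell from P, ejecting 1. So w(1) = 1. P is now [].

So w = 1 3 4 5 2.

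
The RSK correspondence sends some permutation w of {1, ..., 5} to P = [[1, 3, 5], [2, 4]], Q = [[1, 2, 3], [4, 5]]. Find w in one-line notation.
Reverse the RSK construction: for i from n down to 1, find the cell of Q containing i, remove the entry at that cell from P, and reverse-bump it up through P; the value ejected from row 1 is w(i).

Step i=5: Q has 5 at row 2, column 2; remove 4 from row 2 of P and reverse-bump: 4 enters row 1 and ejects 3. So w(5) = 3. P is now [[1, 4, 5], [2]].
Step i=4: Q has 4 at row 2, column 1; remove 2 from row 2 of P and reverse-bump: 2 enters row 1 and ejects 1. So w(4) = 1. P is now [[2, 4, 5]].
Step i=3: Q has 3 at row 1, column 3; remove that cell from P, ejecting 5. So w(3) = 5. P is now [[2, 4]].
Step i=2: Q has 2 at row 1, column 2; remove that cell from P, ejecting 4. So w(2) = 4. P is now [[2]].
Step i=1: Q has 1 at row 1, column 1; remove that cell from P, ejecting 2. So w(1) = 2. P is now [].

So w = 2 4 5 1 3.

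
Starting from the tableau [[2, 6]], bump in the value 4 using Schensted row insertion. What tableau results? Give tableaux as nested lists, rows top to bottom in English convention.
In row 1, 4 replaces 6 (the leftmost entry greater than 4); 6 is bumped to row 2. 6 starts a new row 2. The new tableau is [[2, 4], [6]].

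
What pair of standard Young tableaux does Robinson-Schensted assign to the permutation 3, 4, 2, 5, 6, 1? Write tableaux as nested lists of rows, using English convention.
Insert each entry of the permutation into P by Schensted row insertion, recording in Q the position of each new cell.

Insert 3: appended to row 1. P = [[3]].
Insert 4: appended to row 1. P = [[3, 4]].
Insert 2: 2 bumps 3 from row 1; 3 starts row 2. P = [[2, 4], [3]].
Insert 5: appended to row 1. P = [[2, 4, 5], [3]].
Insert 6: appended to row 1. P = [[2, 4, 5, 6], [3]].
Insert 1: 1 bumps 2 from row 1; 2 bumps 3 from row 2; 3 starts row 3. P = [[1, 4, 5, 6], [2], [3]].

So P = [[1, 4, 5, 6], [2], [3]], Q = [[1, 2, 4, 5], [3], [6]].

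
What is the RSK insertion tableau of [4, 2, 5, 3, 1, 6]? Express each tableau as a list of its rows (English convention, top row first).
Insert 4: appended to row 1. P = [[4]].
Insert 2: 2 bumps 4 from row 1; 4 starts row 2. P = [[2], [4]].
Insert 5: appended to row 1. P = [[2, 5], [4]].
Insert 3: 3 bumps 5 from row 1; 5 appends to row 2. P = [[2, 3], [4, 5]].
Insert 1: 1 bumps 2 from row 1; 2 bumps 4 from row 2; 4 starts row 3. P = [[1, 3], [2, 5], [4]].
Insert 6: appended to row 1. P = [[1, 3, 6], [2, 5], [4]].

So P = [[1, 3, 6], [2, 5], [4]].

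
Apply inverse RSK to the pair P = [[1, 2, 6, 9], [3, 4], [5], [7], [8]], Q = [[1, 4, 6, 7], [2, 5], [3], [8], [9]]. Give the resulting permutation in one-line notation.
8 3 1 7 5 6 9 4 2

Reverse the RSK construction: for i from n down to 1, find the cell of Q containing i, remove the entry at that cell from P, and reverse-bump it up through P; the value ejected from row 1 is w(i).

Step i=9: Q has 9 at row 5, column 1; remove 8 from row 5 of P and reverse-bump: 8 enters row 4 and ejects 7; 7 enters row 3 and ejects 5; 5 enters row 2 and ejects 4; 4 enters row 1 and ejects 2. So w(9) = 2. P is now [[1, 4, 6, 9], [3, 5], [7], [8]].
Step i=8: Q has 8 at row 4, column 1; remove 8 from row 4 of P and reverse-bump: 8 enters row 3 and ejects 7; 7 enters row 2 and ejects 5; 5 enters row 1 and ejects 4. So w(8) = 4. P is now [[1, 5, 6, 9], [3, 7], [8]].
Step i=7: Q has 7 at row 1, column 4; remove that cell from P, ejecting 9. So w(7) = 9. P is now [[1, 5, 6], [3, 7], [8]].
Step i=6: Q has 6 at row 1, column 3; remove that cell from P, ejecting 6. So w(6) = 6. P is now [[1, 5], [3, 7], [8]].
Step i=5: Q has 5 at row 2, column 2; remove 7 from row 2 of P and reverse-bump: 7 enters row 1 and ejects 5. So w(5) = 5. P is now [[1, 7], [3], [8]].
Step i=4: Q has 4 at row 1, column 2; remove that cell from P, ejecting 7. So w(4) = 7. P is now [[1], [3], [8]].
Step i=3: Q has 3 at row 3, column 1; remove 8 from row 3 of P and reverse-bump: 8 enters row 2 and ejects 3; 3 enters row 1 and ejects 1. So w(3) = 1. P is now [[3], [8]].
Step i=2: Q has 2 at row 2, column 1; remove 8 from row 2 of P and reverse-bump: 8 enters row 1 and ejects 3. So w(2) = 3. P is now [[8]].
Step i=1: Q has 1 at row 1, column 1; remove that cell from P, ejecting 8. So w(1) = 8. P is now [].

So w = 8 3 1 7 5 6 9 4 2.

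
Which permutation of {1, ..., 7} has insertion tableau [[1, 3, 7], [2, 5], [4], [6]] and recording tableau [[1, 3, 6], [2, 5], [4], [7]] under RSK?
Reverse the RSK construction: for i from n down to 1, find the cell of Q containing i, remove the entry at that cell from P, and reverse-bump it up through P; the value ejected from row 1 is w(i).

Step i=7: Q has 7 at row 4, column 1; remove 6 from row 4 of P and reverse-bump: 6 enters row 3 and ejects 4; 4 enters row 2 and ejects 2; 2 enters row 1 and ejects 1. So w(7) = 1. P is now [[2, 3, 7], [4, 5], [6]].
Step i=6: Q has 6 at row 1, column 3; remove that cell from P, ejecting 7. So w(6) = 7. P is now [[2, 3], [4, 5], [6]].
Step i=5: Q has 5 at row 2, column 2; remove 5 from row 2 of P and reverse-bump: 5 enters row 1 and ejects 3. So w(5) = 3. P is now [[2, 5], [4], [6]].
Step i=4: Q has 4 at row 3, column 1; remove 6 from row 3 of P and reverse-bump: 6 enters row 2 and ejects 4; 4 enters row 1 and ejects 2. So w(4) = 2. P is now [[4, 5], [6]].
Step i=3: Q has 3 at row 1, column 2; remove that cell from P, ejecting 5. So w(3) = 5. P is now [[4], [6]].
Step i=2: Q has 2 at row 2, column 1; remove 6 from row 2 of P and reverse-bump: 6 enters row 1 and ejects 4. So w(2) = 4. P is now [[6]].
Step i=1: Q has 1 at row 1, column 1; remove that cell from P, ejecting 6. So w(1) = 6. P is now [].

So w = 6 4 5 2 3 7 1.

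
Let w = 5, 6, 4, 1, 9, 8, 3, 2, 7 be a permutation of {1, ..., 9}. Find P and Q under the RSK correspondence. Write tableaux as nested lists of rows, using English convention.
Insert each entry of the permutation into P by Schensted row insertion, recording in Q the position of each new cell.

Insert 5: appended to row 1. P = [[5]].
Insert 6: appended to row 1. P = [[5, 6]].
Insert 4: 4 bumps 5 from row 1; 5 starts row 2. P = [[4, 6], [5]].
Insert 1: 1 bumps 4 from row 1; 4 bumps 5 from row 2; 5 starts row 3. P = [[1, 6], [4], [5]].
Insert 9: appended to row 1. P = [[1, 6, 9], [4], [5]].
Insert 8: 8 bumps 9 from row 1; 9 appends to row 2. P = [[1, 6, 8], [4, 9], [5]].
Insert 3: 3 bumps 6 from row 1; 6 bumps 9 from row 2; 9 appends to row 3. P = [[1, 3, 8], [4, 6], [5, 9]].
Insert 2: 2 bumps 3 from row 1; 3 bumps 4 from row 2; 4 bumps 5 from row 3; 5 starts row 4. P = [[1, 2, 8], [3, 6], [4, 9], [5]].
Insert 7: 7 bumps 8 from row 1; 8 appends to row 2. P = [[1, 2, 7], [3, 6, 8], [4, 9], [5]].

So P = [[1, 2, 7], [3, 6, 8], [4, 9], [5]], Q = [[1, 2, 5], [3, 6, 9], [4, 7], [8]].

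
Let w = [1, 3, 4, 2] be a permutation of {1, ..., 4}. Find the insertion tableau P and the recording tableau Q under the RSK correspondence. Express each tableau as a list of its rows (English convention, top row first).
Insert each entry of the permutation into P by Schensted row insertion, recording in Q the position of each new cell.

Insert 1: appended to row 1. P = [[1]].
Insert 3: appended to row 1. P = [[1, 3]].
Insert 4: appended to row 1. P = [[1, 3, 4]].
Insert 2: 2 bumps 3 from row 1; 3 starts row 2. P = [[1, 2, 4], [3]].

So P = [[1, 2, 4], [3]], Q = [[1, 2, 3], [4]].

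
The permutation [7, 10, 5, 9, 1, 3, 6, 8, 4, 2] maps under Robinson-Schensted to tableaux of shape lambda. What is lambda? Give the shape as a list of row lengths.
[4, 2, 2, 1, 1]

Row-insert each entry into an empty tableau.

After inserting 7: P = [[7]].
After inserting 10: P = [[7, 10]].
After inserting 5: P = [[5, 10], [7]].
After inserting 9: P = [[5, 9], [7, 10]].
After inserting 1: P = [[1, 9], [5, 10], [7]].
After inserting 3: P = [[1, 3], [5, 9], [7, 10]].
After inserting 6: P = [[1, 3, 6], [5, 9], [7, 10]].
After inserting 8: P = [[1, 3, 6, 8], [5, 9], [7, 10]].
After inserting 4: P = [[1, 3, 4, 8], [5, 6], [7, 9], [10]].
After inserting 2: P = [[1, 2, 4, 8], [3, 6], [5, 9], [7], [10]].

The final insertion tableau P = [[1, 2, 4, 8], [3, 6], [5, 9], [7], [10]] has shape [4, 2, 2, 1, 1].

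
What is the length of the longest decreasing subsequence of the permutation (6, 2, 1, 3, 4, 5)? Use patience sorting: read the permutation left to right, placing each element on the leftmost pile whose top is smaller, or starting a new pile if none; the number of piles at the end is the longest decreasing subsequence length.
6: new pile. tops = [6]
2: new pile. tops = [6, 2]
1: new pile. tops = [6, 2, 1]
3: onto pile 2 (replacing 2). tops = [6, 3, 1]
4: onto pile 2 (replacing 3). tops = [6, 4, 1]
5: onto pile 2 (replacing 4). tops = [6, 5, 1]

3 piles, so the longest decreasing subsequence has length 3.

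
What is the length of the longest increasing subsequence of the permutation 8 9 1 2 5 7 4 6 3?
4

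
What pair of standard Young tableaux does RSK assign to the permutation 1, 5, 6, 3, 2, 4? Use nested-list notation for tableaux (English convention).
Insert each entry of the permutation into P by Schensted row insertion, recording in Q the position of each new cell.

Insert 1: appended to row 1. P = [[1]], Q = [[1]].
Insert 5: appended to row 1. P = [[1, 5]], Q = [[1, 2]].
Insert 6: appended to row 1. P = [[1, 5, 6]], Q = [[1, 2, 3]].
Insert 3: 3 bumps 5 from row 1; 5 starts row 2. P = [[1, 3, 6], [5]], Q = [[1, 2, 3], [4]].
Insert 2: 2 bumps 3 from row 1; 3 bumps 5 from row 2; 5 starts row 3. P = [[1, 2, 6], [3], [5]], Q = [[1, 2, 3], [4], [5]].
Insert 4: 4 bumps 6 from row 1; 6 appends to row 2. P = [[1, 2, 4], [3, 6], [5]], Q = [[1, 2, 3], [4, 6], [5]].

So P = [[1, 2, 4], [3, 6], [5]], Q = [[1, 2, 3], [4, 6], [5]].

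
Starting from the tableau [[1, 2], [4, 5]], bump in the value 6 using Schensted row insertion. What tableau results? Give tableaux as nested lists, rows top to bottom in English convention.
[[1, 2, 6], [4, 5]]

6 is larger than every entry of row 1, so it is appended to row 1. The new tableau is [[1, 2, 6], [4, 5]].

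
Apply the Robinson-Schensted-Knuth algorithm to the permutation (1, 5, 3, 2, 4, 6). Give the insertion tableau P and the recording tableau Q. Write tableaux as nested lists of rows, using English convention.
Insert each entry of the permutation into P by Schensted row insertion, recording in Q the position of each new cell.

After inserting 1: P = [[1]].
After inserting 5: P = [[1, 5]].
After inserting 3: P = [[1, 3], [5]].
After inserting 2: P = [[1, 2], [3], [5]].
After inserting 4: P = [[1, 2, 4], [3], [5]].
After inserting 6: P = [[1, 2, 4, 6], [3], [5]].

So P = [[1, 2, 4, 6], [3], [5]], Q = [[1, 2, 5, 6], [3], [4]].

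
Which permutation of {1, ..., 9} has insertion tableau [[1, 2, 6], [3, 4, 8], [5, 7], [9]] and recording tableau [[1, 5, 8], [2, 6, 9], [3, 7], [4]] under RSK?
9 5 3 1 7 4 2 8 6

Reverse the RSK construction: for i from n down to 1, find the cell of Q containing i, remove the entry at that cell from P, and reverse-bump it up through P; the value ejected from row 1 is w(i).

Step i=9: Q has 9 at row 2, column 3; remove 8 from row 2 of P and reverse-bump: 8 enters row 1 and ejects 6. So w(9) = 6. P is now [[1, 2, 8], [3, 4], [5, 7], [9]].
Step i=8: Q has 8 at row 1, column 3; remove that cell from P, ejecting 8. So w(8) = 8. P is now [[1, 2], [3, 4], [5, 7], [9]].
Step i=7: Q has 7 at row 3, column 2; remove 7 from row 3 of P and reverse-bump: 7 enters row 2 and ejects 4; 4 enters row 1 and ejects 2. So w(7) = 2. P is now [[1, 4], [3, 7], [5], [9]].
Step i=6: Q has 6 at row 2, column 2; remove 7 from row 2 of P and reverse-bump: 7 enters row 1 and ejects 4. So w(6) = 4. P is now [[1, 7], [3], [5], [9]].
Step i=5: Q has 5 at row 1, column 2; remove that cell from P, ejecting 7. So w(5) = 7. P is now [[1], [3], [5], [9]].
Step i=4: Q has 4 at row 4, column 1; remove 9 from row 4 of P and reverse-bump: 9 enters row 3 and ejects 5; 5 enters row 2 and ejects 3; 3 enters row 1 and ejects 1. So w(4) = 1. P is now [[3], [5], [9]].
Step i=3: Q has 3 at row 3, column 1; remove 9 from row 3 of P and reverse-bump: 9 enters row 2 and ejects 5; 5 enters row 1 and ejects 3. So w(3) = 3. P is now [[5], [9]].
Step i=2: Q has 2 at row 2, column 1; remove 9 from row 2 of P and reverse-bump: 9 enters row 1 and ejects 5. So w(2) = 5. P is now [[9]].
Step i=1: Q has 1 at row 1, column 1; remove that cell from P, ejecting 9. So w(1) = 9. P is now [].

So w = 9 5 3 1 7 4 2 8 6.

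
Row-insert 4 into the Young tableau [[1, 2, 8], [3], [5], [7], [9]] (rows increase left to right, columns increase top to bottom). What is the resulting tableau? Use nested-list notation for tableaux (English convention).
In row 1, 4 replaces 8 (the leftmost entry greater than 4); 8 is bumped to row 2. 8 is appended to row 2. The new tableau is [[1, 2, 4], [3, 8], [5], [7], [9]].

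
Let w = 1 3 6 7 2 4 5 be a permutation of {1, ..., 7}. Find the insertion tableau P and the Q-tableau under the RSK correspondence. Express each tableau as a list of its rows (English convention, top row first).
Insert each entry of the permutation into P by Schensted row insertion, recording in Q the position of each new cell.

Insert 1: appended to row 1. P = [[1]].
Insert 3: appended to row 1. P = [[1, 3]].
Insert 6: appended to row 1. P = [[1, 3, 6]].
Insert 7: appended to row 1. P = [[1, 3, 6, 7]].
Insert 2: 2 bumps 3 from row 1; 3 starts row 2. P = [[1, 2, 6, 7], [3]].
Insert 4: 4 bumps 6 from row 1; 6 appends to row 2. P = [[1, 2, 4, 7], [3, 6]].
Insert 5: 5 bumps 7 from row 1; 7 appends to row 2. P = [[1, 2, 4, 5], [3, 6, 7]].

So P = [[1, 2, 4, 5], [3, 6, 7]], Q = [[1, 2, 3, 4], [5, 6, 7]].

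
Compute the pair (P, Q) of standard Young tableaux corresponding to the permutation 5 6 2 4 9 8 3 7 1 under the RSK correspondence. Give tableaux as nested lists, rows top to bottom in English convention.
Insert each entry of the permutation into P by Schensted row insertion, recording in Q the position of each new cell.

After inserting 5: P = [[5]].
After inserting 6: P = [[5, 6]].
After inserting 2: P = [[2, 6], [5]].
After inserting 4: P = [[2, 4], [5, 6]].
After inserting 9: P = [[2, 4, 9], [5, 6]].
After inserting 8: P = [[2, 4, 8], [5, 6, 9]].
After inserting 3: P = [[2, 3, 8], [4, 6, 9], [5]].
After inserting 7: P = [[2, 3, 7], [4, 6, 8], [5, 9]].
After inserting 1: P = [[1, 3, 7], [2, 6, 8], [4, 9], [5]].

So P = [[1, 3, 7], [2, 6, 8], [4, 9], [5]], Q = [[1, 2, 5], [3, 4, 6], [7, 8], [9]].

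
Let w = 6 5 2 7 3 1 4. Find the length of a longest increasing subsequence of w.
3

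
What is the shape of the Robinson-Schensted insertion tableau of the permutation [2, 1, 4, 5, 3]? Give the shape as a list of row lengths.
Row-insert each entry into an empty tableau.

After inserting 2: P = [[2]].
After inserting 1: P = [[1], [2]].
After inserting 4: P = [[1, 4], [2]].
After inserting 5: P = [[1, 4, 5], [2]].
After inserting 3: P = [[1, 3, 5], [2, 4]].

The final insertion tableau P = [[1, 3, 5], [2, 4]] has shape [3, 2].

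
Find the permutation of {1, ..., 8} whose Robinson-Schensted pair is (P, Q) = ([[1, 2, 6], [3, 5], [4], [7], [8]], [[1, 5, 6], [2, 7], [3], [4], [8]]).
Reverse the RSK construction: for i from n down to 1, find the cell of Q containing i, remove the entry at that cell from P, and reverse-bump it up through P; the value ejected from row 1 is w(i).

Step i=8: Q has 8 at row 5, column 1; remove 8 from row 5 of P and reverse-bump: 8 enters row 4 and ejects 7; 7 enters row 3 and ejects 4; 4 enters row 2 and ejects 3; 3 enters row 1 and ejects 2. So w(8) = 2. P is now [[1, 3, 6], [4, 5], [7], [8]].
Step i=7: Q has 7 at row 2, column 2; remove 5 from row 2 of P and reverse-bump: 5 enters row 1 and ejects 3. So w(7) = 3. P is now [[1, 5, 6], [4], [7], [8]].
Step i=6: Q has 6 at row 1, column 3; remove that cell from P, ejecting 6. So w(6) = 6. P is now [[1, 5], [4], [7], [8]].
Step i=5: Q has 5 at row 1, column 2; remove that cell from P, ejecting 5. So w(5) = 5. P is now [[1], [4], [7], [8]].
Step i=4: Q has 4 at row 4, column 1; remove 8 from row 4 of P and reverse-bump: 8 enters row 3 and ejects 7; 7 enters row 2 and ejects 4; 4 enters row 1 and ejects 1. So w(4) = 1. P is now [[4], [7], [8]].
Step i=3: Q has 3 at row 3, column 1; remove 8 from row 3 of P and reverse-bump: 8 enters row 2 and ejects 7; 7 enters row 1 and ejects 4. So w(3) = 4. P is now [[7], [8]].
Step i=2: Q has 2 at row 2, column 1; remove 8 from row 2 of P and reverse-bump: 8 enters row 1 and ejects 7. So w(2) = 7. P is now [[8]].
Step i=1: Q has 1 at row 1, column 1; remove that cell from P, ejecting 8. So w(1) = 8. P is now [].

So w = 8 7 4 1 5 6 3 2.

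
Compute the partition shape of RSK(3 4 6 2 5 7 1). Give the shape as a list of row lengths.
Row-insert each entry into an empty tableau.

After inserting 3: P = [[3]].
After inserting 4: P = [[3, 4]].
After inserting 6: P = [[3, 4, 6]].
After inserting 2: P = [[2, 4, 6], [3]].
After inserting 5: P = [[2, 4, 5], [3, 6]].
After inserting 7: P = [[2, 4, 5, 7], [3, 6]].
After inserting 1: P = [[1, 4, 5, 7], [2, 6], [3]].

The final insertion tableau P = [[1, 4, 5, 7], [2, 6], [3]] has shape [4, 2, 1].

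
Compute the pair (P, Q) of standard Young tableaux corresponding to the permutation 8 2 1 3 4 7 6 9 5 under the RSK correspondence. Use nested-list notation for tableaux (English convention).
P = [[1, 3, 4, 5, 9], [2, 6], [7], [8]], Q = [[1, 4, 5, 6, 8], [2, 7], [3], [9]]

Insert each entry of the permutation into P by Schensted row insertion, recording in Q the position of each new cell.

Insert 8: appended to row 1. P = [[8]].
Insert 2: 2 bumps 8 from row 1; 8 starts row 2. P = [[2], [8]].
Insert 1: 1 bumps 2 from row 1; 2 bumps 8 from row 2; 8 starts row 3. P = [[1], [2], [8]].
Insert 3: appended to row 1. P = [[1, 3], [2], [8]].
Insert 4: appended to row 1. P = [[1, 3, 4], [2], [8]].
Insert 7: appended to row 1. P = [[1, 3, 4, 7], [2], [8]].
Insert 6: 6 bumps 7 from row 1; 7 appends to row 2. P = [[1, 3, 4, 6], [2, 7], [8]].
Insert 9: appended to row 1. P = [[1, 3, 4, 6, 9], [2, 7], [8]].
Insert 5: 5 bumps 6 from row 1; 6 bumps 7 from row 2; 7 bumps 8 from row 3; 8 starts row 4. P = [[1, 3, 4, 5, 9], [2, 6], [7], [8]].

So P = [[1, 3, 4, 5, 9], [2, 6], [7], [8]], Q = [[1, 4, 5, 6, 8], [2, 7], [3], [9]].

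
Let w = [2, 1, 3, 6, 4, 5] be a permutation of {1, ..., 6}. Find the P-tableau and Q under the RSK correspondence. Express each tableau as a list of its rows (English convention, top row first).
Insert each entry of the permutation into P by Schensted row insertion, recording in Q the position of each new cell.

Insert 2: appended to row 1. P = [[2]], Q = [[1]].
Insert 1: 1 bumps 2 from row 1; 2 starts row 2. P = [[1], [2]], Q = [[1], [2]].
Insert 3: appended to row 1. P = [[1, 3], [2]], Q = [[1, 3], [2]].
Insert 6: appended to row 1. P = [[1, 3, 6], [2]], Q = [[1, 3, 4], [2]].
Insert 4: 4 bumps 6 from row 1; 6 appends to row 2. P = [[1, 3, 4], [2, 6]], Q = [[1, 3, 4], [2, 5]].
Insert 5: appended to row 1. P = [[1, 3, 4, 5], [2, 6]], Q = [[1, 3, 4, 6], [2, 5]].

So P = [[1, 3, 4, 5], [2, 6]], Q = [[1, 3, 4, 6], [2, 5]].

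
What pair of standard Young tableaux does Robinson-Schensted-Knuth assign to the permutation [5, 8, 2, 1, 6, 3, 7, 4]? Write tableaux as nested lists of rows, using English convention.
P = [[1, 3, 4], [2, 6, 7], [5, 8]], Q = [[1, 2, 7], [3, 5, 8], [4, 6]]

Insert each entry of the permutation into P by Schensted row insertion, recording in Q the position of each new cell.

Insert 5: appended to row 1. P = [[5]].
Insert 8: appended to row 1. P = [[5, 8]].
Insert 2: 2 bumps 5 from row 1; 5 starts row 2. P = [[2, 8], [5]].
Insert 1: 1 bumps 2 from row 1; 2 bumps 5 from row 2; 5 starts row 3. P = [[1, 8], [2], [5]].
Insert 6: 6 bumps 8 from row 1; 8 appends to row 2. P = [[1, 6], [2, 8], [5]].
Insert 3: 3 bumps 6 from row 1; 6 bumps 8 from row 2; 8 appends to row 3. P = [[1, 3], [2, 6], [5, 8]].
Insert 7: appended to row 1. P = [[1, 3, 7], [2, 6], [5, 8]].
Insert 4: 4 bumps 7 from row 1; 7 appends to row 2. P = [[1, 3, 4], [2, 6, 7], [5, 8]].

So P = [[1, 3, 4], [2, 6, 7], [5, 8]], Q = [[1, 2, 7], [3, 5, 8], [4, 6]].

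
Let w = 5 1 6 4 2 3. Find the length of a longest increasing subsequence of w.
3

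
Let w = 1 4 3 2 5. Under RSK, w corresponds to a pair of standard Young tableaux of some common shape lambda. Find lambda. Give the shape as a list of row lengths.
[3, 1, 1]

RSK row insertion gives P = [[1, 2, 5], [3], [4]], which has shape [3, 1, 1].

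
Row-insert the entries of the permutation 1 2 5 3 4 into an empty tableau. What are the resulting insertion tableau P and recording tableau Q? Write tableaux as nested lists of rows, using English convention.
Insert each entry of the permutation into P by Schensted row insertion, recording in Q the position of each new cell.

Insert 1: appended to row 1. P = [[1]].
Insert 2: appended to row 1. P = [[1, 2]].
Insert 5: appended to row 1. P = [[1, 2, 5]].
Insert 3: 3 bumps 5 from row 1; 5 starts row 2. P = [[1, 2, 3], [5]].
Insert 4: appended to row 1. P = [[1, 2, 3, 4], [5]].

So P = [[1, 2, 3, 4], [5]], Q = [[1, 2, 3, 5], [4]].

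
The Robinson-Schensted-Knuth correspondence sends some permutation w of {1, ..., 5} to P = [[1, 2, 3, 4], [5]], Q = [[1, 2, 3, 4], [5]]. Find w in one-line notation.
Reverse the RSK construction: for i from n down to 1, find the cell of Q containing i, remove the entry at that cell from P, and reverse-bump it up through P; the value ejected from row 1 is w(i).

Step i=5: Q has 5 at row 2, column 1; remove 5 from row 2 of P and reverse-bump: 5 enters row 1 and ejects 4. So w(5) = 4. P is now [[1, 2, 3, 5]].
Step i=4: Q has 4 at row 1, column 4; remove that cell from P, ejecting 5. So w(4) = 5. P is now [[1, 2, 3]].
Step i=3: Q has 3 at row 1, column 3; remove that cell from P, ejecting 3. So w(3) = 3. P is now [[1, 2]].
Step i=2: Q has 2 at row 1, column 2; remove that cell from P, ejecting 2. So w(2) = 2. P is now [[1]].
Step i=1: Q has 1 at row 1, column 1; remove that cell from P, ejecting 1. So w(1) = 1. P is now [].

So w = 1 2 3 5 4.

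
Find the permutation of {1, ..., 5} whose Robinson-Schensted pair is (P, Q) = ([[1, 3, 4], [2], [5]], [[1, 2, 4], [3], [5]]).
2 5 3 4 1

Reverse the RSK construction: for i from n down to 1, find the cell of Q containing i, remove the entry at that cell from P, and reverse-bump it up through P; the value ejected from row 1 is w(i).

Step i=5: Q has 5 at row 3, column 1; remove 5 from row 3 of P and reverse-bump: 5 enters row 2 and ejects 2; 2 enters row 1 and ejects 1. So w(5) = 1. P is now [[2, 3, 4], [5]].
Step i=4: Q has 4 at row 1, column 3; remove that cell from P, ejecting 4. So w(4) = 4. P is now [[2, 3], [5]].
Step i=3: Q has 3 at row 2, column 1; remove 5 from row 2 of P and reverse-bump: 5 enters row 1 and ejects 3. So w(3) = 3. P is now [[2, 5]].
Step i=2: Q has 2 at row 1, column 2; remove that cell from P, ejecting 5. So w(2) = 5. P is now [[2]].
Step i=1: Q has 1 at row 1, column 1; remove that cell from P, ejecting 2. So w(1) = 2. P is now [].

So w = 2 5 3 4 1.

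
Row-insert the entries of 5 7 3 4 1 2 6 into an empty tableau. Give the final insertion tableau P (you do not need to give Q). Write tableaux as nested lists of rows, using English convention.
Insert 5: appended to row 1. P = [[5]].
Insert 7: appended to row 1. P = [[5, 7]].
Insert 3: 3 bumps 5 from row 1; 5 starts row 2. P = [[3, 7], [5]].
Insert 4: 4 bumps 7 from row 1; 7 appends to row 2. P = [[3, 4], [5, 7]].
Insert 1: 1 bumps 3 from row 1; 3 bumps 5 from row 2; 5 starts row 3. P = [[1, 4], [3, 7], [5]].
Insert 2: 2 bumps 4 from row 1; 4 bumps 7 from row 2; 7 appends to row 3. P = [[1, 2], [3, 4], [5, 7]].
Insert 6: appended to row 1. P = [[1, 2, 6], [3, 4], [5, 7]].

So P = [[1, 2, 6], [3, 4], [5, 7]].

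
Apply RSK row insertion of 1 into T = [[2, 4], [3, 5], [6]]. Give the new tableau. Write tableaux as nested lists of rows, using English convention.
In row 1, 1 replaces 2 (the leftmost entry greater than 1); 2 is bumped to row 2. In row 2, 2 replaces 3 (the leftmost entry greater than 2); 3 is bumped to row 3. In row 3, 3 replaces 6 (the leftmost entry greater than 3); 6 is bumped to row 4. 6 starts a new row 4. The new tableau is [[1, 4], [2, 5], [3], [6]].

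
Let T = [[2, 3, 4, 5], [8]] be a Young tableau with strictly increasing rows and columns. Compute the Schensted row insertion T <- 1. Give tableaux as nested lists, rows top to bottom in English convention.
[[1, 3, 4, 5], [2], [8]]

In row 1, 1 replaces 2 (the leftmost entry greater than 1); 2 is bumped to row 2. In row 2, 2 replaces 8 (the leftmost entry greater than 2); 8 is bumped to row 3. 8 starts a new row 3. The new tableau is [[1, 3, 4, 5], [2], [8]].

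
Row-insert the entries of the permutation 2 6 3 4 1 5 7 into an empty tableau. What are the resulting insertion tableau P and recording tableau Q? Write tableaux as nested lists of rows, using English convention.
Insert each entry of the permutation into P by Schensted row insertion, recording in Q the position of each new cell.

Insert 2: appended to row 1. P = [[2]].
Insert 6: appended to row 1. P = [[2, 6]].
Insert 3: 3 bumps 6 from row 1; 6 starts row 2. P = [[2, 3], [6]].
Insert 4: appended to row 1. P = [[2, 3, 4], [6]].
Insert 1: 1 bumps 2 from row 1; 2 bumps 6 from row 2; 6 starts row 3. P = [[1, 3, 4], [2], [6]].
Insert 5: appended to row 1. P = [[1, 3, 4, 5], [2], [6]].
Insert 7: appended to row 1. P = [[1, 3, 4, 5, 7], [2], [6]].

So P = [[1, 3, 4, 5, 7], [2], [6]], Q = [[1, 2, 4, 6, 7], [3], [5]].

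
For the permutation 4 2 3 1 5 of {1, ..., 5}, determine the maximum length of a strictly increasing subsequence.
3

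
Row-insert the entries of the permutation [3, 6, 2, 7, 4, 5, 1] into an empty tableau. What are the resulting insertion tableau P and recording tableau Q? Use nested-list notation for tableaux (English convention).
Insert each entry of the permutation into P by Schensted row insertion, recording in Q the position of each new cell.

Insert 3: appended to row 1. P = [[3]], Q = [[1]].
Insert 6: appended to row 1. P = [[3, 6]], Q = [[1, 2]].
Insert 2: 2 bumps 3 from row 1; 3 starts row 2. P = [[2, 6], [3]], Q = [[1, 2], [3]].
Insert 7: appended to row 1. P = [[2, 6, 7], [3]], Q = [[1, 2, 4], [3]].
Insert 4: 4 bumps 6 from row 1; 6 appends to row 2. P = [[2, 4, 7], [3, 6]], Q = [[1, 2, 4], [3, 5]].
Insert 5: 5 bumps 7 from row 1; 7 appends to row 2. P = [[2, 4, 5], [3, 6, 7]], Q = [[1, 2, 4], [3, 5, 6]].
Insert 1: 1 bumps 2 from row 1; 2 bumps 3 from row 2; 3 starts row 3. P = [[1, 4, 5], [2, 6, 7], [3]], Q = [[1, 2, 4], [3, 5, 6], [7]].

So P = [[1, 4, 5], [2, 6, 7], [3]], Q = [[1, 2, 4], [3, 5, 6], [7]].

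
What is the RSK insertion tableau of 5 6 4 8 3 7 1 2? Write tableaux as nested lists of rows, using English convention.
Insert 5: appended to row 1. P = [[5]].
Insert 6: appended to row 1. P = [[5, 6]].
Insert 4: 4 bumps 5 from row 1; 5 starts row 2. P = [[4, 6], [5]].
Insert 8: appended to row 1. P = [[4, 6, 8], [5]].
Insert 3: 3 bumps 4 from row 1; 4 bumps 5 from row 2; 5 starts row 3. P = [[3, 6, 8], [4], [5]].
Insert 7: 7 bumps 8 from row 1; 8 appends to row 2. P = [[3, 6, 7], [4, 8], [5]].
Insert 1: 1 bumps 3 from row 1; 3 bumps 4 from row 2; 4 bumps 5 from row 3; 5 starts row 4. P = [[1, 6, 7], [3, 8], [4], [5]].
Insert 2: 2 bumps 6 from row 1; 6 bumps 8 from row 2; 8 appends to row 3. P = [[1, 2, 7], [3, 6], [4, 8], [5]].

So P = [[1, 2, 7], [3, 6], [4, 8], [5]].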